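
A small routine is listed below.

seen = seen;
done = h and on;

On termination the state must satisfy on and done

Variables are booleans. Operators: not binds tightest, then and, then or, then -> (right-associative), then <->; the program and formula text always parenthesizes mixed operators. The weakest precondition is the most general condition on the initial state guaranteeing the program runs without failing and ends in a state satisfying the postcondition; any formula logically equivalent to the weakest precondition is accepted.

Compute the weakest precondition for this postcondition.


Working backward. After the program, on and done must hold.
Before done := h and on: on and h
Before seen := seen: on and h
Answer: WP = on and h


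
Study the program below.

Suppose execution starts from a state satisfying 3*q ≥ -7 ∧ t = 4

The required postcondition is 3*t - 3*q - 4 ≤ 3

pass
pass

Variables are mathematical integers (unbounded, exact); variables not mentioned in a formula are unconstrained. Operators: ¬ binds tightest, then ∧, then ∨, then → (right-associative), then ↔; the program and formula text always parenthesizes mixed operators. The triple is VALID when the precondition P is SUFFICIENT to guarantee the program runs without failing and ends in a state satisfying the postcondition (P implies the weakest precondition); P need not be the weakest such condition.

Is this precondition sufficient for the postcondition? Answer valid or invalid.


Working backward. After the program, the postcondition 3*t - 3*q - 4 ≤ 3 must hold; in canonical form it is 3*t ≤ 3*q + 7.
Before skip: 3*t ≤ 3*q + 7
Before skip: 3*t ≤ 3*q + 7
The weakest precondition is 3*t ≤ 3*q + 7.
Check whether 3*q ≥ -7 ∧ t = 4 implies it.
Countermodel: at the initial state q = -2, t = 4, the precondition holds but the weakest precondition fails.
Answer: invalid


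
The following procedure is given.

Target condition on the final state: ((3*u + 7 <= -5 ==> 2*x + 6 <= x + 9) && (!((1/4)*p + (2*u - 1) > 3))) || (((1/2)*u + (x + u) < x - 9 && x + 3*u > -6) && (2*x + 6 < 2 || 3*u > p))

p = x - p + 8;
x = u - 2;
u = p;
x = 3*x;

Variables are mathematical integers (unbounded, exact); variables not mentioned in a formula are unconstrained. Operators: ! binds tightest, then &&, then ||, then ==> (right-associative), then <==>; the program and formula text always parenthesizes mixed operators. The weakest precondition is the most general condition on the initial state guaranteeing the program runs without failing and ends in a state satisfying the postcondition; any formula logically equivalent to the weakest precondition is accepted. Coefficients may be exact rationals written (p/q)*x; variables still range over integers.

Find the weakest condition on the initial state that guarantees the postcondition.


Working backward. After the program, the postcondition ((3*u + 7 <= -5 ==> 2*x + 6 <= x + 9) && (!((1/4)*p + (2*u - 1) > 3))) || (((1/2)*u + (x + u) < x - 9 && x + 3*u > -6) && (2*x + 6 < 2 || 3*u > p)) must hold; in canonical form it is ((3*u <= -12 ==> x <= 3) && (!((1/4)*p + 2*u > 4))) || ((3/2)*u < -9 && 3*u + x > -6 && (2*x < -4 || 3*u > p)).
Before x := 3*x: ((3*u <= -12 ==> 3*x <= 3) && (!((1/4)*p + 2*u > 4))) || ((3/2)*u < -9 && 3*u + 3*x > -6 && (6*x < -4 || 3*u > p))
Before u := p: ((3*p <= -12 ==> 3*x <= 3) && (!((9/4)*p > 4))) || ((3/2)*p < -9 && 3*p + 3*x > -6 && (6*x < -4 || 2*p > 0))
Before x := u - 2: ((3*p <= -12 ==> 3*u <= 9) && (!((9/4)*p > 4))) || ((3/2)*p < -9 && 3*p + 3*u > 0 && (6*u < 8 || 2*p > 0))
Before p := x - p + 8: ((3*x <= 3*p - 36 ==> 3*u <= 9) && (!((9/4)*x > (9/4)*p - 14))) || ((3/2)*x < (3/2)*p - 21 && 3*u + 3*x > 3*p - 24 && (6*u < 8 || 2*x > 2*p - 16))
Answer: WP = ((3*x <= 3*p - 36 ==> 3*u <= 9) && (!((9/4)*x > (9/4)*p - 14))) || ((3/2)*x < (3/2)*p - 21 && 3*u + 3*x > 3*p - 24 && (6*u < 8 || 2*x > 2*p - 16))


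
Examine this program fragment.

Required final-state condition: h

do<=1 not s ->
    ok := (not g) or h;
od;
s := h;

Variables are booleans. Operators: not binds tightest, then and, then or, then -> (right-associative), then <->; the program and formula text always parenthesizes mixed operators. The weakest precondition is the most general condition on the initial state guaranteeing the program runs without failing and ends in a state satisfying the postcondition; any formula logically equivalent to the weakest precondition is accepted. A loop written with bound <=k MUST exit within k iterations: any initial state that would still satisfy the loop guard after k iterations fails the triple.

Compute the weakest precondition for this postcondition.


Working backward. After the program, h must hold.
Before s := h: h
Before the loop (bound <=1), unroll the exhaustion recursion (WP_0 = exit-now case; WP_j = one more guarded iteration, up to j = 1):
  WP_0: s and h
  WP_1: ((not s) -> (s and h)) and (s -> h)
So before the loop: ((not s) -> (s and h)) and (s -> h)
Answer: WP = ((not s) -> (s and h)) and (s -> h)


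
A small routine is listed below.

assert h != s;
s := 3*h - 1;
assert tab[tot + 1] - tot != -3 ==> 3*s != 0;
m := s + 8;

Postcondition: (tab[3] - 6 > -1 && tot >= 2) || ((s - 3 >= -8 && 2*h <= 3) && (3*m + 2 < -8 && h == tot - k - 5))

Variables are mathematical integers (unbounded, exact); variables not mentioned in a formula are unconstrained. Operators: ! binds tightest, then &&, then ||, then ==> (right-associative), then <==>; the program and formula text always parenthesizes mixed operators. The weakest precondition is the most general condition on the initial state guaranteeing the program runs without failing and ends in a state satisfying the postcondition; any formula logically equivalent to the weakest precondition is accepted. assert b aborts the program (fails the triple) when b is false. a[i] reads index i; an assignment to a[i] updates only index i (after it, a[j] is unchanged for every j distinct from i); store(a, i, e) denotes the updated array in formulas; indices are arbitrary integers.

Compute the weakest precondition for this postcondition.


Working backward. After the program, the postcondition (tab[3] - 6 > -1 && tot >= 2) || ((s - 3 >= -8 && 2*h <= 3) && (3*m + 2 < -8 && h == tot - k - 5)) must hold; in canonical form it is (tab[3] > 5 && tot >= 2) || (s >= -5 && 2*h <= 3 && 3*m < -10 && h + k == tot - 5).
Before m := s + 8: (tab[3] > 5 && tot >= 2) || (s >= -5 && 2*h <= 3 && 3*s < -34 && h + k == tot - 5)
Before assert tab[tot + 1] - tot != -3 ==> 3*s != 0: (tab[tot + 1] != tot - 3 ==> 3*s != 0) && ((tab[3] > 5 && tot >= 2) || (s >= -5 && 2*h <= 3 && 3*s < -34 && h + k == tot - 5))
Before s := 3*h - 1: (tab[tot + 1] != tot - 3 ==> 9*h != 3) && ((tab[3] > 5 && tot >= 2) || (3*h >= -4 && 2*h <= 3 && 9*h < -31 && h + k == tot - 5))
Before assert h != s: h != s && (tab[tot + 1] != tot - 3 ==> 9*h != 3) && ((tab[3] > 5 && tot >= 2) || (3*h >= -4 && 2*h <= 3 && 9*h < -31 && h + k == tot - 5))
Answer: WP = h != s && (tab[tot + 1] != tot - 3 ==> 9*h != 3) && ((tab[3] > 5 && tot >= 2) || (3*h >= -4 && 2*h <= 3 && 9*h < -31 && h + k == tot - 5))


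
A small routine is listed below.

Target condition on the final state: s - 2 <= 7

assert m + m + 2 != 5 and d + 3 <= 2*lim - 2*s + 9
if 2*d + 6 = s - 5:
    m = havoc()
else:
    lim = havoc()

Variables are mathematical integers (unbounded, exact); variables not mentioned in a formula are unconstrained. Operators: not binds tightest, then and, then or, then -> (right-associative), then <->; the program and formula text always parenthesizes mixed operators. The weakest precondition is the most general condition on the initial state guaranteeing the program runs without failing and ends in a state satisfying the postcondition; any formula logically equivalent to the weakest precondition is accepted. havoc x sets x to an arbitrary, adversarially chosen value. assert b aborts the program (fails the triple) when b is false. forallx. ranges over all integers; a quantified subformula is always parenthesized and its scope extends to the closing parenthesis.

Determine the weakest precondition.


Working backward. After the program, the postcondition s - 2 <= 7 must hold; in canonical form it is s <= 9.
Then branch requires s <= 9; else branch requires s <= 9.
Before the if: (2*d = s - 11 -> s <= 9) and ((not (2*d = s - 11)) -> s <= 9)
Before assert m + m + 2 != 5 and d + 3 <= 2*lim - 2*s + 9: 2*m != 3 and d + 2*s <= 2*lim + 6 and (2*d = s - 11 -> s <= 9) and ((not (2*d = s - 11)) -> s <= 9)
Answer: WP = 2*m != 3 and d + 2*s <= 2*lim + 6 and (2*d = s - 11 -> s <= 9) and ((not (2*d = s - 11)) -> s <= 9)


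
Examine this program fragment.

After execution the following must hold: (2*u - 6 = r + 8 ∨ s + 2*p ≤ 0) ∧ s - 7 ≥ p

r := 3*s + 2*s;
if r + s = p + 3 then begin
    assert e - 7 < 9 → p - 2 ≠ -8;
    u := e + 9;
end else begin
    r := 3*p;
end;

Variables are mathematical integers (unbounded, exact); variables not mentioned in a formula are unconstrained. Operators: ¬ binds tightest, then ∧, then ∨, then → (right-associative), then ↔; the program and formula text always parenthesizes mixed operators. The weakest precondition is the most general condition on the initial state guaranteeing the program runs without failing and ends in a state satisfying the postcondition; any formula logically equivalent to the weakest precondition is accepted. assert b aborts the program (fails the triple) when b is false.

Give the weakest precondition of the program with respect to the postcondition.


Working backward. After the program, the postcondition (2*u - 6 = r + 8 ∨ s + 2*p ≤ 0) ∧ s - 7 ≥ p must hold; in canonical form it is (2*u = r + 14 ∨ 2*p + s ≤ 0) ∧ s ≥ p + 7.
Then branch requires (e < 16 → p ≠ -6) ∧ (2*e = r - 4 ∨ 2*p + s ≤ 0) ∧ s ≥ p + 7; else branch requires (2*u = 3*p + 14 ∨ 2*p + s ≤ 0) ∧ s ≥ p + 7.
Before the if: (r + s = p + 3 → ((e < 16 → p ≠ -6) ∧ (2*e = r - 4 ∨ 2*p + s ≤ 0) ∧ s ≥ p + 7)) ∧ ((¬(r + s = p + 3)) → ((2*u = 3*p + 14 ∨ 2*p + s ≤ 0) ∧ s ≥ p + 7))
Before r := 3*s + 2*s: (6*s = p + 3 → ((e < 16 → p ≠ -6) ∧ (2*e = 5*s - 4 ∨ 2*p + s ≤ 0) ∧ s ≥ p + 7)) ∧ ((¬(6*s = p + 3)) → ((2*u = 3*p + 14 ∨ 2*p + s ≤ 0) ∧ s ≥ p + 7))
Answer: WP = (6*s = p + 3 → ((e < 16 → p ≠ -6) ∧ (2*e = 5*s - 4 ∨ 2*p + s ≤ 0) ∧ s ≥ p + 7)) ∧ ((¬(6*s = p + 3)) → ((2*u = 3*p + 14 ∨ 2*p + s ≤ 0) ∧ s ≥ p + 7))


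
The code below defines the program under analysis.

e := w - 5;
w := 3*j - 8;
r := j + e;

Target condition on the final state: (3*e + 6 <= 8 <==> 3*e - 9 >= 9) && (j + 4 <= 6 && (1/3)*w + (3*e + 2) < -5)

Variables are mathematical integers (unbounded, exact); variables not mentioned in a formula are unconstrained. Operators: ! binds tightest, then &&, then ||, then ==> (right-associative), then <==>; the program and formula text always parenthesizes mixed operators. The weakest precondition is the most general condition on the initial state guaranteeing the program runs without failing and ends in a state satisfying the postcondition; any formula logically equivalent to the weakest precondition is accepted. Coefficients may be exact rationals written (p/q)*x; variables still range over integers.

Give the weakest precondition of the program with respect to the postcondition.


Working backward. After the program, the postcondition (3*e + 6 <= 8 <==> 3*e - 9 >= 9) && (j + 4 <= 6 && (1/3)*w + (3*e + 2) < -5) must hold; in canonical form it is (3*e <= 2 <==> 3*e >= 18) && j <= 2 && 3*e + (1/3)*w < -7.
Before r := j + e: (3*e <= 2 <==> 3*e >= 18) && j <= 2 && 3*e + (1/3)*w < -7
Before w := 3*j - 8: (3*e <= 2 <==> 3*e >= 18) && j <= 2 && 3*e + j < -13/3
Before e := w - 5: (3*w <= 17 <==> 3*w >= 33) && j <= 2 && j + 3*w < 32/3
Answer: WP = (3*w <= 17 <==> 3*w >= 33) && j <= 2 && j + 3*w < 32/3


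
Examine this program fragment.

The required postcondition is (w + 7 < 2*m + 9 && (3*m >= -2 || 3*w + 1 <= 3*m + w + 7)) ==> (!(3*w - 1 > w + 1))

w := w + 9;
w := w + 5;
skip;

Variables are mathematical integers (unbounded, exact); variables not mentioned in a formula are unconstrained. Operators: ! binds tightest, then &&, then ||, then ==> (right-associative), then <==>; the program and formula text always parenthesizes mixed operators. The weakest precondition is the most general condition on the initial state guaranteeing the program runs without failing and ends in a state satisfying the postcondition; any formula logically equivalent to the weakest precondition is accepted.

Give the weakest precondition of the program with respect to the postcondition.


Working backward. After the program, the postcondition (w + 7 < 2*m + 9 && (3*m >= -2 || 3*w + 1 <= 3*m + w + 7)) ==> (!(3*w - 1 > w + 1)) must hold; in canonical form it is (w < 2*m + 2 && (3*m >= -2 || 2*w <= 3*m + 6)) ==> (!(2*w > 2)).
Before skip: (w < 2*m + 2 && (3*m >= -2 || 2*w <= 3*m + 6)) ==> (!(2*w > 2))
Before w := w + 5: (w < 2*m - 3 && (3*m >= -2 || 2*w <= 3*m - 4)) ==> (!(2*w > -8))
Before w := w + 9: (w < 2*m - 12 && (3*m >= -2 || 2*w <= 3*m - 22)) ==> (!(2*w > -26))
Answer: WP = (w < 2*m - 12 && (3*m >= -2 || 2*w <= 3*m - 22)) ==> (!(2*w > -26))


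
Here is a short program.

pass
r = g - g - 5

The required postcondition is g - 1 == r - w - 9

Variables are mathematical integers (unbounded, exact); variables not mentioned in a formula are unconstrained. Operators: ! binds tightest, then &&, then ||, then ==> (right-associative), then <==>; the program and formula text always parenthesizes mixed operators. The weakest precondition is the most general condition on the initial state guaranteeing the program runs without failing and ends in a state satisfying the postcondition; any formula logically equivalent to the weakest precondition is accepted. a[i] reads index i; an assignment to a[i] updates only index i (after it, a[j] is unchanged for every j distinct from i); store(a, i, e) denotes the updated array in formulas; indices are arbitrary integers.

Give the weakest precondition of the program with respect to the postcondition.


Working backward. After the program, the postcondition g - 1 == r - w - 9 must hold; in canonical form it is g + w == r - 8.
Before r := g - g - 5: g + w == -13
Before skip: g + w == -13
Answer: WP = g + w == -13


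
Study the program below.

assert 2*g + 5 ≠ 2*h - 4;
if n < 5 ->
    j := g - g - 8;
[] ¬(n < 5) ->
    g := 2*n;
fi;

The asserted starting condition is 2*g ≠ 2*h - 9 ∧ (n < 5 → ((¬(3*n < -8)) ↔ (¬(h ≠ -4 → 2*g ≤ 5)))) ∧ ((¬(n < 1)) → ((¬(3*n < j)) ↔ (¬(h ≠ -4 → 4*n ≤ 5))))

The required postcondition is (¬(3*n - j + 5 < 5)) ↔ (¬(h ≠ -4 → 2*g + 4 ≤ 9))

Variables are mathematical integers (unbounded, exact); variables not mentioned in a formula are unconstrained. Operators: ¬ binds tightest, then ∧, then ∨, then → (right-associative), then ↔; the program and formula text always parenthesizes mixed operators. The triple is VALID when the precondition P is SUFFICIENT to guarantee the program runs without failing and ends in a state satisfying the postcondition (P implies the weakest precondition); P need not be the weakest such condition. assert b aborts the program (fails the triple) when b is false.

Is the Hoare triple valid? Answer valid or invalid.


Working backward. After the program, the postcondition (¬(3*n - j + 5 < 5)) ↔ (¬(h ≠ -4 → 2*g + 4 ≤ 9)) must hold; in canonical form it is (¬(3*n < j)) ↔ (¬(h ≠ -4 → 2*g ≤ 5)).
Then branch requires (¬(3*n < -8)) ↔ (¬(h ≠ -4 → 2*g ≤ 5)); else branch requires (¬(3*n < j)) ↔ (¬(h ≠ -4 → 4*n ≤ 5)).
Before the if: (n < 5 → ((¬(3*n < -8)) ↔ (¬(h ≠ -4 → 2*g ≤ 5)))) ∧ ((¬(n < 5)) → ((¬(3*n < j)) ↔ (¬(h ≠ -4 → 4*n ≤ 5))))
Before assert 2*g + 5 ≠ 2*h - 4: 2*g ≠ 2*h - 9 ∧ (n < 5 → ((¬(3*n < -8)) ↔ (¬(h ≠ -4 → 2*g ≤ 5)))) ∧ ((¬(n < 5)) → ((¬(3*n < j)) ↔ (¬(h ≠ -4 → 4*n ≤ 5))))
The weakest precondition is 2*g ≠ 2*h - 9 ∧ (n < 5 → ((¬(3*n < -8)) ↔ (¬(h ≠ -4 → 2*g ≤ 5)))) ∧ ((¬(n < 5)) → ((¬(3*n < j)) ↔ (¬(h ≠ -4 → 4*n ≤ 5)))).
Check whether 2*g ≠ 2*h - 9 ∧ (n < 5 → ((¬(3*n < -8)) ↔ (¬(h ≠ -4 → 2*g ≤ 5)))) ∧ ((¬(n < 1)) → ((¬(3*n < j)) ↔ (¬(h ≠ -4 → 4*n ≤ 5)))) implies it.
Every state satisfying the precondition satisfies the weakest precondition: the implication holds.
Answer: valid


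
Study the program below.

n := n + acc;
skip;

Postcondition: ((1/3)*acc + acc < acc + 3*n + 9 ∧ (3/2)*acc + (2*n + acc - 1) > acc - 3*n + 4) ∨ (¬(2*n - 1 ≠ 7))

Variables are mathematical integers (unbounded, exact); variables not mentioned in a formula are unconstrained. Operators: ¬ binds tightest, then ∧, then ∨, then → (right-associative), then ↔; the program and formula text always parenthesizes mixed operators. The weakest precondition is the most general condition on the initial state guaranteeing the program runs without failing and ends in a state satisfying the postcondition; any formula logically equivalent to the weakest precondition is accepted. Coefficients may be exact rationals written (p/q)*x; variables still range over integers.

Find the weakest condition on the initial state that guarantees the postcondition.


Working backward. After the program, the postcondition ((1/3)*acc + acc < acc + 3*n + 9 ∧ (3/2)*acc + (2*n + acc - 1) > acc - 3*n + 4) ∨ (¬(2*n - 1 ≠ 7)) must hold; in canonical form it is ((1/3)*acc < 3*n + 9 ∧ (3/2)*acc + 5*n > 5) ∨ (¬(2*n ≠ 8)).
Before skip: ((1/3)*acc < 3*n + 9 ∧ (3/2)*acc + 5*n > 5) ∨ (¬(2*n ≠ 8))
Before n := n + acc: ((8/3)*acc + 3*n > -9 ∧ (13/2)*acc + 5*n > 5) ∨ (¬(2*acc + 2*n ≠ 8))
Answer: WP = ((8/3)*acc + 3*n > -9 ∧ (13/2)*acc + 5*n > 5) ∨ (¬(2*acc + 2*n ≠ 8))


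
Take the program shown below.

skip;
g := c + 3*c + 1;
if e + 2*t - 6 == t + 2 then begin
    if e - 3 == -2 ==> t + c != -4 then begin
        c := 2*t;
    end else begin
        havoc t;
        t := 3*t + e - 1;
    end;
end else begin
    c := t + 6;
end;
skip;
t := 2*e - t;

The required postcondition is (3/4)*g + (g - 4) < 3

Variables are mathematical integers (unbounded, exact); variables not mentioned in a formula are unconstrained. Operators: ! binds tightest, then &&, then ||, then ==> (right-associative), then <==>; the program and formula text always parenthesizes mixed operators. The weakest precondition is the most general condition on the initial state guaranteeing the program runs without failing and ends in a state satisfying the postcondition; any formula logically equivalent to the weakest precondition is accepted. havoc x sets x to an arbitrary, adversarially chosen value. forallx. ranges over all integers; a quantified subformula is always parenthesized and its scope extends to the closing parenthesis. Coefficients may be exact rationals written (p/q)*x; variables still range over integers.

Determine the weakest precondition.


Working backward. After the program, the postcondition (3/4)*g + (g - 4) < 3 must hold; in canonical form it is (7/4)*g < 7.
Before t := 2*e - t: (7/4)*g < 7
Before skip: (7/4)*g < 7
Then branch requires ((e == 1 ==> c + t != -4) ==> (7/4)*g < 7) && ((!(e == 1 ==> c + t != -4)) ==> (7/4)*g < 7); else branch requires (7/4)*g < 7.
Before the if: (e + t == 8 ==> (((e == 1 ==> c + t != -4) ==> (7/4)*g < 7) && ((!(e == 1 ==> c + t != -4)) ==> (7/4)*g < 7))) && ((!(e + t == 8)) ==> (7/4)*g < 7)
Before g := c + 3*c + 1: (e + t == 8 ==> (((e == 1 ==> c + t != -4) ==> 7*c < 21/4) && ((!(e == 1 ==> c + t != -4)) ==> 7*c < 21/4))) && ((!(e + t == 8)) ==> 7*c < 21/4)
Before skip: (e + t == 8 ==> (((e == 1 ==> c + t != -4) ==> 7*c < 21/4) && ((!(e == 1 ==> c + t != -4)) ==> 7*c < 21/4))) && ((!(e + t == 8)) ==> 7*c < 21/4)
Answer: WP = (e + t == 8 ==> (((e == 1 ==> c + t != -4) ==> 7*c < 21/4) && ((!(e == 1 ==> c + t != -4)) ==> 7*c < 21/4))) && ((!(e + t == 8)) ==> 7*c < 21/4)


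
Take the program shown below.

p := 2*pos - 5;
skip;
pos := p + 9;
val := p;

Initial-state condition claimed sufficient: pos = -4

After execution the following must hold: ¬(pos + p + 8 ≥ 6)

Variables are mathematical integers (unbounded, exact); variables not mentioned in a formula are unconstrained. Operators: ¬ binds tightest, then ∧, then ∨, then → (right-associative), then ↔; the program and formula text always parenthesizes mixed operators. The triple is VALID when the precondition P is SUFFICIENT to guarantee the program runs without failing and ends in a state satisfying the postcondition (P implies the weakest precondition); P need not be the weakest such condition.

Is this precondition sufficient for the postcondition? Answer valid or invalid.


Working backward. After the program, the postcondition ¬(pos + p + 8 ≥ 6) must hold; in canonical form it is ¬(p + pos ≥ -2).
Before val := p: ¬(p + pos ≥ -2)
Before pos := p + 9: ¬(2*p ≥ -11)
Before skip: ¬(2*p ≥ -11)
Before p := 2*pos - 5: ¬(4*pos ≥ -1)
The weakest precondition is ¬(4*pos ≥ -1).
Check whether pos = -4 implies it.
Every state satisfying the precondition satisfies the weakest precondition: the implication holds.
Answer: valid


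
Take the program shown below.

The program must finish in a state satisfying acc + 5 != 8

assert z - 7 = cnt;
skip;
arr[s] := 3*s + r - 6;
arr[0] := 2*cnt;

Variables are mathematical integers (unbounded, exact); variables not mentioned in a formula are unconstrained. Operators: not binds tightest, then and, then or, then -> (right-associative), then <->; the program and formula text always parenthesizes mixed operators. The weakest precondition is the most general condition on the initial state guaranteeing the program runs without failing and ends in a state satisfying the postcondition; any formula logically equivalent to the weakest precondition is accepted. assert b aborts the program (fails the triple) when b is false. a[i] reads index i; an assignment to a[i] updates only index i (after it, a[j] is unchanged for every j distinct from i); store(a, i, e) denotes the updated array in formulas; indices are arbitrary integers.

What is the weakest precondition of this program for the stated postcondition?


Working backward. After the program, the postcondition acc + 5 != 8 must hold; in canonical form it is acc != 3.
Before arr[0] := 2*cnt: acc != 3
Before arr[s] := 3*s + r - 6: acc != 3
Before skip: acc != 3
Before assert z - 7 = cnt: z = cnt + 7 and acc != 3
Answer: WP = z = cnt + 7 and acc != 3


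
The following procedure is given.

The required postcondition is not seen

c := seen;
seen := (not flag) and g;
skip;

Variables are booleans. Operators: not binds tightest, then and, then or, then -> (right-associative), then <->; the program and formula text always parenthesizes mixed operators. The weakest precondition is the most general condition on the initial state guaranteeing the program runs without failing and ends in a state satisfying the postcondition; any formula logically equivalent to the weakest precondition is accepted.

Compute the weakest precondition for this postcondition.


Working backward. After the program, not seen must hold.
Before skip: not seen
Before seen := (not flag) and g: not ((not flag) and g)
Before c := seen: not ((not flag) and g)
Answer: WP = not ((not flag) and g)


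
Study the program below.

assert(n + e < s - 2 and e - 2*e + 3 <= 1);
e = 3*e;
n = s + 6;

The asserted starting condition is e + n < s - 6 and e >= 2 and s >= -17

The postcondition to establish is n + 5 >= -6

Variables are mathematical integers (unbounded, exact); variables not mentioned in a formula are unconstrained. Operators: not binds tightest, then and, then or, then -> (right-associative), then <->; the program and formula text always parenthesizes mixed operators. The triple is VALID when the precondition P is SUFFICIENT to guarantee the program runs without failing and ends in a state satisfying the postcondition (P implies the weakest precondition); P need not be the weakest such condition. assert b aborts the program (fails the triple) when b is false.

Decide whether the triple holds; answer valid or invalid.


Working backward. After the program, the postcondition n + 5 >= -6 must hold; in canonical form it is n >= -11.
Before n := s + 6: s >= -17
Before e := 3*e: s >= -17
Before assert n + e < s - 2 and e - 2*e + 3 <= 1: e + n < s - 2 and e >= 2 and s >= -17
The weakest precondition is e + n < s - 2 and e >= 2 and s >= -17.
Check whether e + n < s - 6 and e >= 2 and s >= -17 implies it.
Every state satisfying the precondition satisfies the weakest precondition: the implication holds.
Answer: valid


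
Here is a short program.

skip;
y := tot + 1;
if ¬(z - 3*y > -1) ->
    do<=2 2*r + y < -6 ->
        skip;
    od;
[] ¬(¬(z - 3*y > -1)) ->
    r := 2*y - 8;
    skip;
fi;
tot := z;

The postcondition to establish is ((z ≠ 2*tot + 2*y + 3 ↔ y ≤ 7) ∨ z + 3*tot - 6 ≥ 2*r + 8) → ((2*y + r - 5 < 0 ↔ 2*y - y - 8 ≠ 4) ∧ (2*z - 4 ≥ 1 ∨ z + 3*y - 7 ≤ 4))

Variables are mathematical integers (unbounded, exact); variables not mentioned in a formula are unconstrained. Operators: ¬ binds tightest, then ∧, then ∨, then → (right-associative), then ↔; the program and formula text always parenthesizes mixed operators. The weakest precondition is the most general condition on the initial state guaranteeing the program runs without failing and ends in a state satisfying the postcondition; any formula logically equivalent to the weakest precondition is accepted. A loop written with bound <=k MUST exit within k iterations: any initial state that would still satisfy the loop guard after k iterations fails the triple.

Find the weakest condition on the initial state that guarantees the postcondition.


Working backward. After the program, the postcondition ((z ≠ 2*tot + 2*y + 3 ↔ y ≤ 7) ∨ z + 3*tot - 6 ≥ 2*r + 8) → ((2*y + r - 5 < 0 ↔ 2*y - y - 8 ≠ 4) ∧ (2*z - 4 ≥ 1 ∨ z + 3*y - 7 ≤ 4)) must hold; in canonical form it is ((z ≠ 2*tot + 2*y + 3 ↔ y ≤ 7) ∨ 3*tot + z ≥ 2*r + 14) → ((r + 2*y < 5 ↔ y ≠ 12) ∧ (2*z ≥ 5 ∨ 3*y + z ≤ 11)).
Before tot := z: ((2*y + z ≠ -3 ↔ y ≤ 7) ∨ 4*z ≥ 2*r + 14) → ((r + 2*y < 5 ↔ y ≠ 12) ∧ (2*z ≥ 5 ∨ 3*y + z ≤ 11))
Then branch requires (2*r + y < -6 → ((2*r + y < -6 → ((¬(2*r + y < -6)) ∧ (((2*y + z ≠ -3 ↔ y ≤ 7) ∨ 4*z ≥ 2*r + 14) → ((r + 2*y < 5 ↔ y ≠ 12) ∧ (2*z ≥ 5 ∨ 3*y + z ≤ 11))))) ∧ ((¬(2*r + y < -6)) → (((2*y + z ≠ -3 ↔ y ≤ 7) ∨ 4*z ≥ 2*r + 14) → ((r + 2*y < 5 ↔ y ≠ 12) ∧ (2*z ≥ 5 ∨ 3*y + z ≤ 11)))))) ∧ ((¬(2*r + y < -6)) → (((2*y + z ≠ -3 ↔ y ≤ 7) ∨ 4*z ≥ 2*r + 14) → ((r + 2*y < 5 ↔ y ≠ 12) ∧ (2*z ≥ 5 ∨ 3*y + z ≤ 11)))); else branch requires ((2*y + z ≠ -3 ↔ y ≤ 7) ∨ 4*z ≥ 4*y - 2) → ((4*y < 13 ↔ y ≠ 12) ∧ (2*z ≥ 5 ∨ 3*y + z ≤ 11)).
Before the if: ((¬(z > 3*y - 1)) → ((2*r + y < -6 → ((2*r + y < -6 → ((¬(2*r + y < -6)) ∧ (((2*y + z ≠ -3 ↔ y ≤ 7) ∨ 4*z ≥ 2*r + 14) → ((r + 2*y < 5 ↔ y ≠ 12) ∧ (2*z ≥ 5 ∨ 3*y + z ≤ 11))))) ∧ ((¬(2*r + y < -6)) → (((2*y + z ≠ -3 ↔ y ≤ 7) ∨ 4*z ≥ 2*r + 14) → ((r + 2*y < 5 ↔ y ≠ 12) ∧ (2*z ≥ 5 ∨ 3*y + z ≤ 11)))))) ∧ ((¬(2*r + y < -6)) → (((2*y + z ≠ -3 ↔ y ≤ 7) ∨ 4*z ≥ 2*r + 14) → ((r + 2*y < 5 ↔ y ≠ 12) ∧ (2*z ≥ 5 ∨ 3*y + z ≤ 11)))))) ∧ (z > 3*y - 1 → (((2*y + z ≠ -3 ↔ y ≤ 7) ∨ 4*z ≥ 4*y - 2) → ((4*y < 13 ↔ y ≠ 12) ∧ (2*z ≥ 5 ∨ 3*y + z ≤ 11))))
Before y := tot + 1: ((¬(z > 3*tot + 2)) → ((2*r + tot < -7 → ((2*r + tot < -7 → ((¬(2*r + tot < -7)) ∧ (((2*tot + z ≠ -5 ↔ tot ≤ 6) ∨ 4*z ≥ 2*r + 14) → ((r + 2*tot < 3 ↔ tot ≠ 11) ∧ (2*z ≥ 5 ∨ 3*tot + z ≤ 8))))) ∧ ((¬(2*r + tot < -7)) → (((2*tot + z ≠ -5 ↔ tot ≤ 6) ∨ 4*z ≥ 2*r + 14) → ((r + 2*tot < 3 ↔ tot ≠ 11) ∧ (2*z ≥ 5 ∨ 3*tot + z ≤ 8)))))) ∧ ((¬(2*r + tot < -7)) → (((2*tot + z ≠ -5 ↔ tot ≤ 6) ∨ 4*z ≥ 2*r + 14) → ((r + 2*tot < 3 ↔ tot ≠ 11) ∧ (2*z ≥ 5 ∨ 3*tot + z ≤ 8)))))) ∧ (z > 3*tot + 2 → (((2*tot + z ≠ -5 ↔ tot ≤ 6) ∨ 4*z ≥ 4*tot + 2) → ((4*tot < 9 ↔ tot ≠ 11) ∧ (2*z ≥ 5 ∨ 3*tot + z ≤ 8))))
Before skip: ((¬(z > 3*tot + 2)) → ((2*r + tot < -7 → ((2*r + tot < -7 → ((¬(2*r + tot < -7)) ∧ (((2*tot + z ≠ -5 ↔ tot ≤ 6) ∨ 4*z ≥ 2*r + 14) → ((r + 2*tot < 3 ↔ tot ≠ 11) ∧ (2*z ≥ 5 ∨ 3*tot + z ≤ 8))))) ∧ ((¬(2*r + tot < -7)) → (((2*tot + z ≠ -5 ↔ tot ≤ 6) ∨ 4*z ≥ 2*r + 14) → ((r + 2*tot < 3 ↔ tot ≠ 11) ∧ (2*z ≥ 5 ∨ 3*tot + z ≤ 8)))))) ∧ ((¬(2*r + tot < -7)) → (((2*tot + z ≠ -5 ↔ tot ≤ 6) ∨ 4*z ≥ 2*r + 14) → ((r + 2*tot < 3 ↔ tot ≠ 11) ∧ (2*z ≥ 5 ∨ 3*tot + z ≤ 8)))))) ∧ (z > 3*tot + 2 → (((2*tot + z ≠ -5 ↔ tot ≤ 6) ∨ 4*z ≥ 4*tot + 2) → ((4*tot < 9 ↔ tot ≠ 11) ∧ (2*z ≥ 5 ∨ 3*tot + z ≤ 8))))
Answer: WP = ((¬(z > 3*tot + 2)) → ((2*r + tot < -7 → ((2*r + tot < -7 → ((¬(2*r + tot < -7)) ∧ (((2*tot + z ≠ -5 ↔ tot ≤ 6) ∨ 4*z ≥ 2*r + 14) → ((r + 2*tot < 3 ↔ tot ≠ 11) ∧ (2*z ≥ 5 ∨ 3*tot + z ≤ 8))))) ∧ ((¬(2*r + tot < -7)) → (((2*tot + z ≠ -5 ↔ tot ≤ 6) ∨ 4*z ≥ 2*r + 14) → ((r + 2*tot < 3 ↔ tot ≠ 11) ∧ (2*z ≥ 5 ∨ 3*tot + z ≤ 8)))))) ∧ ((¬(2*r + tot < -7)) → (((2*tot + z ≠ -5 ↔ tot ≤ 6) ∨ 4*z ≥ 2*r + 14) → ((r + 2*tot < 3 ↔ tot ≠ 11) ∧ (2*z ≥ 5 ∨ 3*tot + z ≤ 8)))))) ∧ (z > 3*tot + 2 → (((2*tot + z ≠ -5 ↔ tot ≤ 6) ∨ 4*z ≥ 4*tot + 2) → ((4*tot < 9 ↔ tot ≠ 11) ∧ (2*z ≥ 5 ∨ 3*tot + z ≤ 8))))


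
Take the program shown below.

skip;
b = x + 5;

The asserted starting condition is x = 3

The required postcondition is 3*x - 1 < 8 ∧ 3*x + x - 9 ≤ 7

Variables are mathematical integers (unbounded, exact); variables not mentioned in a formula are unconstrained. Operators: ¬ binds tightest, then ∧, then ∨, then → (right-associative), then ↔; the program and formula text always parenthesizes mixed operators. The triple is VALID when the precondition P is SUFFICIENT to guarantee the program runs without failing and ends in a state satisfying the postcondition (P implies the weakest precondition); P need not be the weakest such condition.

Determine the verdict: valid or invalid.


Working backward. After the program, the postcondition 3*x - 1 < 8 ∧ 3*x + x - 9 ≤ 7 must hold; in canonical form it is 3*x < 9 ∧ 4*x ≤ 16.
Before b := x + 5: 3*x < 9 ∧ 4*x ≤ 16
Before skip: 3*x < 9 ∧ 4*x ≤ 16
The weakest precondition is 3*x < 9 ∧ 4*x ≤ 16.
Check whether x = 3 implies it.
Countermodel: at the initial state x = 3, the precondition holds but the weakest precondition fails.
Answer: invalid


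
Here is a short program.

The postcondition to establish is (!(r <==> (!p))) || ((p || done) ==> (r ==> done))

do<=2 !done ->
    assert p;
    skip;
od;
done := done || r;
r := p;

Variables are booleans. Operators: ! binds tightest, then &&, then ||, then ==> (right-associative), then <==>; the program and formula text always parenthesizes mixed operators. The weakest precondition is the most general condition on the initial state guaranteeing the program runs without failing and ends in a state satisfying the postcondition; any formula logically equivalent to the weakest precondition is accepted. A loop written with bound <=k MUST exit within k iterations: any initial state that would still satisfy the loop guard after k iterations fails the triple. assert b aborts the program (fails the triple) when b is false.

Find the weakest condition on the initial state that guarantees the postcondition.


Working backward. After the program, (!(r <==> (!p))) || ((p || done) ==> (r ==> done)) must hold.
Before r := p: (!(p <==> (!p))) || ((p || done) ==> (p ==> done))
Before done := done || r: (!(p <==> (!p))) || ((p || done || r) ==> (p ==> (done || r)))
Before the loop (bound <=2), unroll the exhaustion recursion (WP_0 = exit-now case; WP_j = one more guarded iteration, up to j = 2):
  WP_0: done && ((!(p <==> (!p))) || ((p || done || r) ==> (p ==> (done || r))))
  WP_1: ((!done) ==> (p && done && ((!(p <==> (!p))) || ((p || done || r) ==> (p ==> (done || r)))))) && (done ==> ((!(p <==> (!p))) || ((p || done || r) ==> (p ==> (done || r)))))
  WP_2: ((!done) ==> (p && ((!done) ==> (p && done && ((!(p <==> (!p))) || ((p || done || r) ==> (p ==> (done || r)))))) && (done ==> ((!(p <==> (!p))) || ((p || done || r) ==> (p ==> (done || r))))))) && (done ==> ((!(p <==> (!p))) || ((p || done || r) ==> (p ==> (done || r)))))
So before the loop: ((!done) ==> (p && ((!done) ==> (p && done && ((!(p <==> (!p))) || ((p || done || r) ==> (p ==> (done || r)))))) && (done ==> ((!(p <==> (!p))) || ((p || done || r) ==> (p ==> (done || r))))))) && (done ==> ((!(p <==> (!p))) || ((p || done || r) ==> (p ==> (done || r)))))
Answer: WP = ((!done) ==> (p && ((!done) ==> (p && done && ((!(p <==> (!p))) || ((p || done || r) ==> (p ==> (done || r)))))) && (done ==> ((!(p <==> (!p))) || ((p || done || r) ==> (p ==> (done || r))))))) && (done ==> ((!(p <==> (!p))) || ((p || done || r) ==> (p ==> (done || r)))))


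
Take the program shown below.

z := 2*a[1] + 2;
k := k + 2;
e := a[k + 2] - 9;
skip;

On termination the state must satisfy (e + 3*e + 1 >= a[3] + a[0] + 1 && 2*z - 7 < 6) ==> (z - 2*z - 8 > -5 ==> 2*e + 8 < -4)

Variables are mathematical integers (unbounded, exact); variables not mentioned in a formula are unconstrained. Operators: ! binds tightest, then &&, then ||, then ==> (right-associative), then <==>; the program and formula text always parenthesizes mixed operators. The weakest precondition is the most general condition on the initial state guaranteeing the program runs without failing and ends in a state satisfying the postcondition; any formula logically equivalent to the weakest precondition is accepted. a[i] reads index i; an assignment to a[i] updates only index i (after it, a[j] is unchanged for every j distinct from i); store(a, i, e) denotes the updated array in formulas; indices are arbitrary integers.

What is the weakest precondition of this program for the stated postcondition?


Working backward. After the program, the postcondition (e + 3*e + 1 >= a[3] + a[0] + 1 && 2*z - 7 < 6) ==> (z - 2*z - 8 > -5 ==> 2*e + 8 < -4) must hold; in canonical form it is (4*e >= a[0] + a[3] && 2*z < 13) ==> (z < -3 ==> 2*e < -12).
Before skip: (4*e >= a[0] + a[3] && 2*z < 13) ==> (z < -3 ==> 2*e < -12)
Before e := a[k + 2] - 9: (4*a[k + 2] >= a[0] + a[3] + 36 && 2*z < 13) ==> (z < -3 ==> 2*a[k + 2] < 6)
Before k := k + 2: (4*a[k + 4] >= a[0] + a[3] + 36 && 2*z < 13) ==> (z < -3 ==> 2*a[k + 4] < 6)
Before z := 2*a[1] + 2: (4*a[k + 4] >= a[0] + a[3] + 36 && 4*a[1] < 9) ==> (2*a[1] < -5 ==> 2*a[k + 4] < 6)
Answer: WP = (4*a[k + 4] >= a[0] + a[3] + 36 && 4*a[1] < 9) ==> (2*a[1] < -5 ==> 2*a[k + 4] < 6)


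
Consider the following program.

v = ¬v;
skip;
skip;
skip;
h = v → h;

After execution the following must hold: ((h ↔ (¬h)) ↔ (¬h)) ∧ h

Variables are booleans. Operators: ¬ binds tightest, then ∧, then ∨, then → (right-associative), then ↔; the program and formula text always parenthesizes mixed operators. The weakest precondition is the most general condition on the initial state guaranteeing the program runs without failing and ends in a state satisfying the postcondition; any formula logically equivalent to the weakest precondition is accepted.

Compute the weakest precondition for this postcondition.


Working backward. After the program, ((h ↔ (¬h)) ↔ (¬h)) ∧ h must hold.
Before h := v → h: (((v → h) ↔ (¬(v → h))) ↔ (¬(v → h))) ∧ (v → h)
Before skip: (((v → h) ↔ (¬(v → h))) ↔ (¬(v → h))) ∧ (v → h)
Before skip: (((v → h) ↔ (¬(v → h))) ↔ (¬(v → h))) ∧ (v → h)
Before skip: (((v → h) ↔ (¬(v → h))) ↔ (¬(v → h))) ∧ (v → h)
Before v := ¬v: ((((¬v) → h) ↔ (¬((¬v) → h))) ↔ (¬((¬v) → h))) ∧ ((¬v) → h)
Answer: WP = ((((¬v) → h) ↔ (¬((¬v) → h))) ↔ (¬((¬v) → h))) ∧ ((¬v) → h)


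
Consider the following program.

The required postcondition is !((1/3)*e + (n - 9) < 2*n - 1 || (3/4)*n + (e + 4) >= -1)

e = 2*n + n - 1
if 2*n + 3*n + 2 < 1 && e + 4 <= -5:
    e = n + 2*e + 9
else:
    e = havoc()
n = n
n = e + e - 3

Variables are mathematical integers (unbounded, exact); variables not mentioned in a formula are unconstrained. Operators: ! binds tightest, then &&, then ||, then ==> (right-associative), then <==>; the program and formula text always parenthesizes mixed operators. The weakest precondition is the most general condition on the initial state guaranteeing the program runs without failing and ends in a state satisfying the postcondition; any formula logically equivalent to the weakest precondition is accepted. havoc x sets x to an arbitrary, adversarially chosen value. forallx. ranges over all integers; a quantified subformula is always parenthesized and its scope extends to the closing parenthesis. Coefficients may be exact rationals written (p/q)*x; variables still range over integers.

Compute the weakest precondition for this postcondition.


Working backward. After the program, the postcondition !((1/3)*e + (n - 9) < 2*n - 1 || (3/4)*n + (e + 4) >= -1) must hold; in canonical form it is !((1/3)*e < n + 8 || e + (3/4)*n >= -5).
Before n := e + e - 3: !((5/3)*e > -5 || (5/2)*e >= -11/4)
Before n := n: !((5/3)*e > -5 || (5/2)*e >= -11/4)
Then branch requires !((10/3)*e + (5/3)*n > -20 || 5*e + (5/2)*n >= -101/4); else branch requires forall e_1. (!((5/3)*e_1 > -5 || (5/2)*e_1 >= -11/4)).
Before the if: ((5*n < -1 && e <= -9) ==> (!((10/3)*e + (5/3)*n > -20 || 5*e + (5/2)*n >= -101/4))) && ((!(5*n < -1 && e <= -9)) ==> (forall e_1. (!((5/3)*e_1 > -5 || (5/2)*e_1 >= -11/4))))
Before e := 2*n + n - 1: ((5*n < -1 && 3*n <= -8) ==> (!((35/3)*n > -50/3 || (35/2)*n >= -81/4))) && ((!(5*n < -1 && 3*n <= -8)) ==> (forall e_1. (!((5/3)*e_1 > -5 || (5/2)*e_1 >= -11/4))))
Answer: WP = ((5*n < -1 && 3*n <= -8) ==> (!((35/3)*n > -50/3 || (35/2)*n >= -81/4))) && ((!(5*n < -1 && 3*n <= -8)) ==> (forall e_1. (!((5/3)*e_1 > -5 || (5/2)*e_1 >= -11/4))))


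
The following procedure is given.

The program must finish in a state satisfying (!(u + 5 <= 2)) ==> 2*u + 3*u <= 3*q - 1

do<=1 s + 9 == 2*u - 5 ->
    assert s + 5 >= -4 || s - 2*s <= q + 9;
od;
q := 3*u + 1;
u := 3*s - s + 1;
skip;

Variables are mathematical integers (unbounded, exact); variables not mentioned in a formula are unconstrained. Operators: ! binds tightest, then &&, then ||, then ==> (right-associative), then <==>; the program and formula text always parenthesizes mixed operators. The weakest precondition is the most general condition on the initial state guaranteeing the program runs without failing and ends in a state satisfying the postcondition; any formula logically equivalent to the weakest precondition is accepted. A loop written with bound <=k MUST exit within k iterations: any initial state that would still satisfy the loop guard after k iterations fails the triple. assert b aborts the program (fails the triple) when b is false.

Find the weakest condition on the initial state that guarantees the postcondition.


Working backward. After the program, the postcondition (!(u + 5 <= 2)) ==> 2*u + 3*u <= 3*q - 1 must hold; in canonical form it is (!(u <= -3)) ==> 5*u <= 3*q - 1.
Before skip: (!(u <= -3)) ==> 5*u <= 3*q - 1
Before u := 3*s - s + 1: (!(2*s <= -4)) ==> 10*s <= 3*q - 6
Before q := 3*u + 1: (!(2*s <= -4)) ==> 10*s <= 9*u - 3
Before the loop (bound <=1), unroll the exhaustion recursion (WP_0 = exit-now case; WP_j = one more guarded iteration, up to j = 1):
  WP_0: (!(s == 2*u - 14)) && ((!(2*s <= -4)) ==> 10*s <= 9*u - 3)
  WP_1: (s == 2*u - 14 ==> ((s >= -9 || q + s >= -9) && (!(s == 2*u - 14)) && ((!(2*s <= -4)) ==> 10*s <= 9*u - 3))) && ((!(s == 2*u - 14)) ==> ((!(2*s <= -4)) ==> 10*s <= 9*u - 3))
So before the loop: (s == 2*u - 14 ==> ((s >= -9 || q + s >= -9) && (!(s == 2*u - 14)) && ((!(2*s <= -4)) ==> 10*s <= 9*u - 3))) && ((!(s == 2*u - 14)) ==> ((!(2*s <= -4)) ==> 10*s <= 9*u - 3))
Answer: WP = (s == 2*u - 14 ==> ((s >= -9 || q + s >= -9) && (!(s == 2*u - 14)) && ((!(2*s <= -4)) ==> 10*s <= 9*u - 3))) && ((!(s == 2*u - 14)) ==> ((!(2*s <= -4)) ==> 10*s <= 9*u - 3))
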